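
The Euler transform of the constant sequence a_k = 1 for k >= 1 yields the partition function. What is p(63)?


The Euler transform converts the sequence a_k = 1 into the number of integer partitions.
Using the recurrence or dynamic programming:
p(63) = 1505499

1505499


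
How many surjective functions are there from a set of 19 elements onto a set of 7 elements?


By inclusion-exclusion on which target elements are missed, the number of surjections from an n-set onto a k-set is
surj(n, k) = sum_{j=0}^{k} (-1)^j C(k, j) (k - j)^n.
Equivalently surj(n, k) = k! * S(n, k), where S(n, k) is the Stirling number of the second kind.
For n = 19, k = 7:
S(19, 7) = 1492924634839, so
surj = 7! * 1492924634839 = 5040 * 1492924634839 = 7524340159588560.

7524340159588560


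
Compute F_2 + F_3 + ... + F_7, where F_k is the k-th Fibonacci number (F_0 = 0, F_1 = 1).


Use the identity sum_{k=0}^{N} F_k = F_{N+2} - 1 (which follows from F_{k+2} - F_{k+1} = F_k). Then
sum_{k=2}^{7} F_k = (F_{9} - 1) - (F_{3} - 1) = F_{9} - F_{3}.
Computing: F_{9} = 34, F_{3} = 2, so
Sum = 34 - 2 = 32.

32


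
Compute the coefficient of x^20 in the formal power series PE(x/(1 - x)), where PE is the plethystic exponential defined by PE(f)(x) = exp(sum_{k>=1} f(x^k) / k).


For f(x) = x/(1 - x) we have
sum_{k>=1} f(x^k) / k = sum_{k>=1} (1/k) * x^k / (1 - x^k) = sum_{k, m >= 1} x^(k m) / k,
which after exponentiating simplifies to
PE(x/(1 - x)) = prod_{k>=1} 1 / (1 - x^k).
This is the generating function for the partition function p(n), so the coefficient of x^20 is p(20).
Computing p(20) by dynamic programming over parts 1, 2, ..., 20: p(20) = 627.

627


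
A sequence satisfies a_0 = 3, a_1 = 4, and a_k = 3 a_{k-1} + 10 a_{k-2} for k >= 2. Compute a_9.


The characteristic equation is t^2 - 3 t - 10 = 0, with roots r_1 = 5 and r_2 = -2 (so c_1 = r_1 + r_2, c_2 = -r_1 r_2 as required).
One can use the closed form a_n = A r_1^n + B r_2^n, but direct iteration is more reliable:
a_0 = 3, a_1 = 4, a_2 = 42, a_3 = 166, a_4 = 918, a_5 = 4414, a_6 = 22422, a_7 = 111406, a_8 = 558438, a_9 = 2789374.
So a_9 = 2789374.

2789374


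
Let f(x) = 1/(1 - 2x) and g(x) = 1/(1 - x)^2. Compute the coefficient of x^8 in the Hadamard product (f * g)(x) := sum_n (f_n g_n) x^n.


f has coefficients f_k = 2^k. For g = 1/(1 - x)^2 the coefficient is g_k = C(k + 1, 1) = k + 1. The Hadamard coefficient is (f * g)_k = 2^k * (k + 1).
For k = 8: 2^8 * 9 = 256 * 9 = 2304.

2304


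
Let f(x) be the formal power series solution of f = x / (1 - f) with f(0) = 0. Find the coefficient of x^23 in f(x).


Apply Lagrange inversion: f = x * phi(f) with phi(t) = 1/(1 - t), so
[x^n] f = (1/n) [t^(n-1)] phi(t)^n = (1/n) [t^(n-1)] (1 - t)^(-n) = (1/n) C(2n - 2, n - 1) = C_{n-1}.
For n = 23: C_22 = C(44, 22) / 23 = 2104098963720/23 = 91482563640 = 91482563640.

91482563640


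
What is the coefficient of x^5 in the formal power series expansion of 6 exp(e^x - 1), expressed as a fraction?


exp(e^x - 1) is the exponential generating function for the Bell numbers Bell_k: exp(e^x - 1) = sum_{k>=0} Bell_k x^k / k!.
So the coefficient of x^5 in 6 exp(e^x - 1) is 6 Bell_5 / 5!.
Computing: Bell_5 = 52 and 5! = 120, giving
6 * 52/120 = 13/5.

13/5


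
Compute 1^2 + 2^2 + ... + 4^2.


This power sum has a closed form given by Faulhaber's formula
sum_{k=1}^{m} k^p = (1 / (p + 1)) * sum_{j=0}^{p} C(p + 1, j) B_j m^(p + 1 - j),
but for small m direct computation is fastest:
1 + 4 + 9 + 16 = 30.

30


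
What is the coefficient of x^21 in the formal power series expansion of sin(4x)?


The Maclaurin series is sin(t) = sum_{k>=0} (-1)^k t^(2k+1) / (2k+1)!, so substituting t = 4x, only odd powers of x are nonzero, with coefficient of x^(2k+1) equal to (-1)^k 4^(2k+1) / (2k+1)!.
Write 21 = 2*10 + 1, giving the coefficient (-1)^10 * 4^21 / 21! = 4398046511104/51090942171709440000 = 16777216/194896477400625.

16777216/194896477400625


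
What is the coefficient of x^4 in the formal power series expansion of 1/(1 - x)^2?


The expansion 1/(1 - x)^r = sum_{k>=0} C(k + r - 1, r - 1) x^k follows from the multiset / negative-binomial theorem (or from repeated differentiation of the geometric series).
For r = 2 and k = 4:
C(5, 1) = 120 / (1 * 24) = 5.

5


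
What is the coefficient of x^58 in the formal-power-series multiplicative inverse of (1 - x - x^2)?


Let the inverse be f(x) = sum_{k>=0} a_k x^k. From f(x) * (1 - x - x^2) = 1 and matching coefficients:
 x^0: a_0 = 1.
 x^1: a_1 - a_0 = 0, so a_1 = 1.
 x^k (k >= 2): a_k - a_{k-1} - a_{k-2} = 0, i.e. a_k = a_{k-1} + a_{k-2}.
This is the Fibonacci-type recurrence shifted so that a_0 = a_1 = 1.
Iterating: a_0=1, a_1=1, a_2=2, a_3=3, a_4=5, a_5=8, a_6=13, a_7=21, a_8=34, a_9=55, ...
a_58 = 956722026041.

956722026041


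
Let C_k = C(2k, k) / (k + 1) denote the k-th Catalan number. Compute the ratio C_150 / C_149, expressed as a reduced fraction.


Using C_k = (2k)! / (k! (k+1)!), the ratio C_{k+1}/C_k simplifies to
C_{k+1}/C_k = [(2k+2)! / ((k+1)! (k+2)!)] * [k! (k+1)! / (2k)!]
 = (2k+2)(2k+1) / ((k+1)(k+2)) = 2(2k+1) / (k+2).
For k = 149: 2(2*149 + 1) / (149 + 2) = 598/151 = 598/151.

598/151


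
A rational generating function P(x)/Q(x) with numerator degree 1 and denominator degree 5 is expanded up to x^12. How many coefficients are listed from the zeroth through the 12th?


Expanding up to x^12 gives the coefficients for x^0, x^1, ..., x^12.
That is 12 + 1 = 13 coefficients in total.

13


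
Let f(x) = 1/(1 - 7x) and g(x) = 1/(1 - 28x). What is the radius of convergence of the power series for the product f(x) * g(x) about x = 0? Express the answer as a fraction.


The radius of 1/(1 - 7x) is 1/7 (nearest singularity at x = 1/7), and the radius of 1/(1 - 28x) is 1/28.
The product f(x)*g(x) = 1/((1 - 7x)(1 - 28x)) has singularities at both 1/7 and 1/28, so its radius of convergence is the distance to the nearest one:
min(1/7, 1/28) = 1/28.

1/28


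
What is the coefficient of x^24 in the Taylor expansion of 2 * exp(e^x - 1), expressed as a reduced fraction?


exp(e^x - 1) = sum_{k>=0} Bell_k x^k / k!, where Bell_k is the k-th Bell number.
So the coefficient of x^24 is 2 * Bell_24 / 24!.
Computing: Bell_24 = 445958869294805289 and 24! = 620448401733239439360000, giving
2 * 445958869294805289/620448401733239439360000 = 148652956431601763/103408066955539906560000.

148652956431601763/103408066955539906560000


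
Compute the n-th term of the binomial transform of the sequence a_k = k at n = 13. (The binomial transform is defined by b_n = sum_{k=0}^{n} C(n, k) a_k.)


With a_k = k, b_n = sum_{k=0}^{n} C(n, k) k. Using k * C(n, k) = n * C(n-1, k-1) gives b_n = n * sum_{k>=1} C(n-1, k-1) = n * 2^(n-1).
For n = 13: 13 * 2^12 = 13 * 4096 = 53248.

53248


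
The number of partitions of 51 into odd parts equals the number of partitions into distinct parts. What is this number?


Computing partitions of 51 into odd parts (1, 3, 5, ...):
Using the generating function prod_{k>=0} 1/(1-x^(2k+1)),
the count is 4097

4097


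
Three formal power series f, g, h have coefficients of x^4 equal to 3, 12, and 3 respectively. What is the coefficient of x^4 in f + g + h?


Series addition is componentwise:
3 + 12 + 3
= 18

18


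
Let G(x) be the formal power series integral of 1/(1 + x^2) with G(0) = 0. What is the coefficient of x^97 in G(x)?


1/(1 + x^2) = sum_{j>=0} (-1)^j x^(2j). Integrating termwise with G(0) = 0:
G(x) = sum_{j>=0} (-1)^j x^(2j+1) / (2j+1) = arctan(x).
Only odd powers are nonzero. For x^97 write 97 = 2*48 + 1, giving
(-1)^48 / 97 = 1/97 = 1/97.

1/97


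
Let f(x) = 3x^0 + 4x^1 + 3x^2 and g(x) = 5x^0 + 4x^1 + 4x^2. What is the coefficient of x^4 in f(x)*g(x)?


Cauchy product at x^4:
3*4
= 12

12


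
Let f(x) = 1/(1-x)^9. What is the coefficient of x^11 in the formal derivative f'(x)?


Differentiate: d/dx [ 1/(1-x)^r ] = r / (1-x)^(r+1).
Here r = 9, so f'(x) = 9 / (1-x)^10.
The expansion of 1/(1-x)^(r+1) has coefficient of x^n equal to C(n+r, r).
So the coefficient of x^11 in f'(x) is
9 * C(20, 9) = 9 * 167960 = 1511640

1511640


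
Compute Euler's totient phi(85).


phi(n) counts integers in [1, n] coprime to n. Using the multiplicative formula phi(n) = n * prod_{p | n} (1 - 1/p):
85 = 5 * 17, so
phi(85) = 85 * (1 - 1/5) * (1 - 1/17) = 64.

64


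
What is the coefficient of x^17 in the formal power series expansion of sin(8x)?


The Maclaurin series is sin(t) = sum_{k>=0} (-1)^k t^(2k+1) / (2k+1)!, so substituting t = 8x, only odd powers of x are nonzero, with coefficient of x^(2k+1) equal to (-1)^k 8^(2k+1) / (2k+1)!.
Write 17 = 2*8 + 1, giving the coefficient (-1)^8 * 8^17 / 17! = 2251799813685248/355687428096000 = 68719476736/10854718875.

68719476736/10854718875


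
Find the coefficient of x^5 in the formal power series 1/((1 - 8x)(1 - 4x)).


By partial fractions or Cauchy convolution:
The coefficient equals sum_{k=0}^{5} 8^k * 4^(5-k).
= 64512

64512


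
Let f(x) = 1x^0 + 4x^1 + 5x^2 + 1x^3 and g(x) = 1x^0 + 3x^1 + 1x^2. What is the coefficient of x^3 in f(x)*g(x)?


Cauchy product at x^3:
4*1 + 5*3 + 1*1
= 20

20


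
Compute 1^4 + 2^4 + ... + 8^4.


This power sum has a closed form given by Faulhaber's formula
sum_{k=1}^{m} k^p = (1 / (p + 1)) * sum_{j=0}^{p} C(p + 1, j) B_j m^(p + 1 - j),
but for small m direct computation is fastest:
1 + 16 + 81 + 256 + 625 + 1296 + 2401 + 4096 = 8772.

8772


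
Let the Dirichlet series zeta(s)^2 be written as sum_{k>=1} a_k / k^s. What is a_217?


The Dirichlet convolution of the constant function 1 with itself gives (1 * 1)(k) = sum_{d | k} 1 = d(k), the number of positive divisors of k.
Since zeta(s) = sum_{k>=1} 1/k^s, we have zeta(s)^2 = sum_{k>=1} d(k)/k^s, so a_k = d(k).
For k = 217: the divisors are 1, 7, 31, 217.
Count = 4.

4


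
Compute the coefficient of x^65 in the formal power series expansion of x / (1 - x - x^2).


Let f(x) = sum_{k>=0} a_k x^k. Multiplying f(x) * (1 - x - x^2) = x and matching coefficients gives a_0 = 0, a_1 = 1, and a_k = a_{k-1} + a_{k-2} for k >= 2. These are the Fibonacci numbers F_k.
Iterating from F_0 = 0, F_1 = 1:
F_0=0, F_1=1, F_2=1, F_3=2, F_4=3, F_5=5, F_6=8, F_7=13, F_8=21, F_9=34, ...
F_65 = 17167680177565.

17167680177565


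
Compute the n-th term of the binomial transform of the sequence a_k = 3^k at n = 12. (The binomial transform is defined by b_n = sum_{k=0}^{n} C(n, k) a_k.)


With a_k = 3^k, b_n = sum_{k=0}^{n} C(n, k) 3^k = (1 + 3)^n by the binomial theorem.
For n = 12: (1 + 3)^12 = 4^12 = 16777216.

16777216


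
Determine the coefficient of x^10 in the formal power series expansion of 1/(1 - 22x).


The geometric series identity gives 1/(1 - c x) = sum_{k>=0} c^k x^k, so the coefficient of x^k is c^k.
Here c = 22 and k = 10.
Computing: 22^10 = 26559922791424

26559922791424


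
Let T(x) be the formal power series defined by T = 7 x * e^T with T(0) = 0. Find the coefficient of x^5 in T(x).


Apply the Lagrange inversion formula: if T = 7 x * phi(T) with phi(t) = e^t, then
[x^n] T = 7^n * (1/n) [t^(n-1)] phi(t)^n = 7^n * (1/n) [t^(n-1)] e^(n t) = 7^n * (1/n) * n^(n-1) / (n-1)! = 7^n * n^(n-1) / n!.
When c = 1 this is the Cayley count of rooted labeled trees on n vertices, divided by n!.
For n = 5: 7^5 * 5^4 / 5! = 16807 * 625/120 = 2100875/24.

2100875/24


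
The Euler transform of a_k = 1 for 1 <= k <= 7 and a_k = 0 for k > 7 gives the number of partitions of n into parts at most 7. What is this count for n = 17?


Partitions of 17 into parts at most 7:
Using generating function (1-x)^(-1)(1-x^2)^(-1)...(1-x^7)^(-1),
the coefficient of x^17 = 201

201


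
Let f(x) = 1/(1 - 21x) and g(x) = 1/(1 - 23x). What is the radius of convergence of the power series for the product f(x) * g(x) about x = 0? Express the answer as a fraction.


The radius of 1/(1 - 21x) is 1/21 (nearest singularity at x = 1/21), and the radius of 1/(1 - 23x) is 1/23.
The product f(x)*g(x) = 1/((1 - 21x)(1 - 23x)) has singularities at both 1/21 and 1/23, so its radius of convergence is the distance to the nearest one:
min(1/21, 1/23) = 1/23.

1/23


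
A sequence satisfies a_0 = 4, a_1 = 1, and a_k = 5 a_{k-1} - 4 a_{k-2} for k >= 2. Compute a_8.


The characteristic equation is t^2 - 5 t + 4 = 0, with roots r_1 = 4 and r_2 = 1 (so c_1 = r_1 + r_2, c_2 = -r_1 r_2 as required).
One can use the closed form a_n = A r_1^n + B r_2^n, but direct iteration is more reliable:
a_0 = 4, a_1 = 1, a_2 = -11, a_3 = -59, a_4 = -251, a_5 = -1019, a_6 = -4091, a_7 = -16379, a_8 = -65531.
So a_8 = -65531.

-65531


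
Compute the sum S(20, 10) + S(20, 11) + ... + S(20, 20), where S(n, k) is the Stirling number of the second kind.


By definition, S(n, k) counts partitions of an n-set into exactly k nonempty blocks.
Computing row n = 20 for k = 10..20:
S(20, k): 5917584964655, 1900842429486, 411016633391, 61068660380, 6302524580, 452329200, 22350954, 741285, 15675, 190, 1
Sum = 8297290649797.

8297290649797


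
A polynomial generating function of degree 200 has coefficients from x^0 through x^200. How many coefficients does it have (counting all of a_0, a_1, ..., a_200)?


A polynomial of degree 200 takes the form a_0 + a_1 x + ... + a_200 x^200.
The number of coefficients is 200 + 1 = 201.

201


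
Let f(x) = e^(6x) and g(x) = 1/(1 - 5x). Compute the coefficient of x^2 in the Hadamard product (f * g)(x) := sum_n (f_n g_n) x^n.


Expanding: f_k = 6^k/k! (from e^(6x)) and g_k = 5^k (from 1/(1 - 5x)). So the Hadamard coefficient (f * g)_k = 6^k 5^k / k! = (30)^k / k!.
For k = 2: 30^2/2! = 900/2 = 450.

450


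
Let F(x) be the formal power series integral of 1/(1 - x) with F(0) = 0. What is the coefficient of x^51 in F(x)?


1/(1 - x) = sum_{k>=0} x^k. Integrating termwise and using F(0) = 0 gives
F(x) = sum_{k>=0} x^(k+1) / (k+1) = sum_{m>=1} x^m / m = -ln(1 - x).
So the coefficient of x^51 is 1/51 = 1/51.

1/51


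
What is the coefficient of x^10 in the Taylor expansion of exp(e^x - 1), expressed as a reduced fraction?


exp(e^x - 1) = sum_{k>=0} Bell_k x^k / k!, where Bell_k is the k-th Bell number.
So the coefficient of x^10 is Bell_10 / 10!.
Computing: Bell_10 = 115975 and 10! = 3628800, giving
115975/3628800 = 4639/145152.

4639/145152


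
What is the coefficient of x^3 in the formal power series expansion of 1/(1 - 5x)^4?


The general identity 1/(1 - c x)^r = sum_{k>=0} c^k C(k + r - 1, r - 1) x^k follows by substituting y = c x into 1/(1 - y)^r = sum_{k>=0} C(k + r - 1, r - 1) y^k.
For c = 5, r = 4, k = 3:
5^3 * C(6, 3) = 125 * 20 = 2500.

2500


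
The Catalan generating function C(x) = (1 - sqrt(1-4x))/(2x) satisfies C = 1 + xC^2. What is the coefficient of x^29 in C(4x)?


Substituting x -> 4x scales the n-th coefficient by 4^n, so [x^29] C(4x) = 4^29 * C_29.
C_29 = C(2*29, 29)/(30) = 30067266499541040/30 = 1002242216651368.
So 4^29 * 1002242216651368 = 288230376151711744 * 1002242216651368 = 288876651100549174152972879265792.

288876651100549174152972879265792


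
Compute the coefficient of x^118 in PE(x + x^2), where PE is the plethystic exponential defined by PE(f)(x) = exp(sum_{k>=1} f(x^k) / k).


With f(x) = x + x^2, the exponent is sum_{k>=1} (x^k + x^(2k)) / k = -ln(1 - x) - ln(1 - x^2). Exponentiating:
PE(x + x^2) = 1 / ((1 - x)(1 - x^2)).
This is the generating function for partitions of n into parts of size 1 or 2. The number of 2's can be any j in 0..59, and the rest are 1's, so
[x^118] = floor(118/2) + 1 = 60.

60


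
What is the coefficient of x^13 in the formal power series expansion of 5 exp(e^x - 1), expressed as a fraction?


exp(e^x - 1) is the exponential generating function for the Bell numbers Bell_k: exp(e^x - 1) = sum_{k>=0} Bell_k x^k / k!.
So the coefficient of x^13 in 5 exp(e^x - 1) is 5 Bell_13 / 13!.
Computing: Bell_13 = 27644437 and 13! = 6227020800, giving
5 * 27644437/6227020800 = 27644437/1245404160.

27644437/1245404160


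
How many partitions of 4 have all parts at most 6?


Using the generating function (1-x)^(-1)(1-x^2)^(-1)...(1-x^6)^(-1),
the coefficient of x^4 counts these restricted partitions.
Result = 5

5


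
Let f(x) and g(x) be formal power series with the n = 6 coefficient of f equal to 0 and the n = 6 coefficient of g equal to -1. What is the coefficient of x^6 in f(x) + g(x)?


Addition of formal power series is termwise.
The coefficient of x^6 in f + g = 0 + -1
= -1

-1


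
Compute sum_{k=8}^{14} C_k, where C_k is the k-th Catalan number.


C_8 through C_14: 1430, 4862, 16796, 58786, 208012, 742900, 2674440
Sum = 1430 + 4862 + 16796 + 58786 + 208012 + 742900 + 2674440
= 3707226

3707226


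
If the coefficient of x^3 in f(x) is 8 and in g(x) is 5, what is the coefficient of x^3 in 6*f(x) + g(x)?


Scalar multiplication scales coefficients: 6 * 8 = 48.
Then add the g coefficient: 48 + 5
= 53

53


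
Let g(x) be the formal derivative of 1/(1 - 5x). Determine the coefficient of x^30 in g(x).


Differentiate termwise: d/dx sum_{k>=0} 5^k x^k = sum_{k>=1} k 5^k x^(k-1) = sum_{j>=0} (j+1) 5^(j+1) x^j.
Equivalently, d/dx [1/(1 - 5x)] = 5/(1 - 5x)^2.
For j = 30: 31 * 5^31 = 31 * 4656612873077392578125 = 144354999065399169921875.

144354999065399169921875


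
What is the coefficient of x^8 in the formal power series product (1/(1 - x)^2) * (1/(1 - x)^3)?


Combine the factors: (1/(1 - x)^2) * (1/(1 - x)^3) = 1/(1 - x)^5.
Then use 1/(1 - x)^r = sum_{k>=0} C(k + r - 1, r - 1) x^k with r = 5 and k = 8:
C(12, 4) = 495.

495


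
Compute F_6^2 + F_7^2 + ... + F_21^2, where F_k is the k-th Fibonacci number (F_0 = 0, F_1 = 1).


There is a standard identity sum_{k=0}^{N} F_k^2 = F_N * F_{N+1} (proved inductively from the telescoping relation F_k^2 = F_k F_{k+1} - F_{k-1} F_k). Then
sum_{k=6}^{21} F_k^2 = F_21 F_22 - F_5 F_6.
Computing: F_21 = 10946, F_22 = 17711, F_5 = 5, F_6 = 8.
Sum = 10946 * 17711 - 5 * 8 = 193864566.

193864566


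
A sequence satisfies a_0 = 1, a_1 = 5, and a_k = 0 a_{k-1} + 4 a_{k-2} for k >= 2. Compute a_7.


The characteristic equation is t^2 - 0 t - 4 = 0, with roots r_1 = 2 and r_2 = -2 (so c_1 = r_1 + r_2, c_2 = -r_1 r_2 as required).
One can use the closed form a_n = A r_1^n + B r_2^n, but direct iteration is more reliable:
a_0 = 1, a_1 = 5, a_2 = 4, a_3 = 20, a_4 = 16, a_5 = 80, a_6 = 64, a_7 = 320.
So a_7 = 320.

320


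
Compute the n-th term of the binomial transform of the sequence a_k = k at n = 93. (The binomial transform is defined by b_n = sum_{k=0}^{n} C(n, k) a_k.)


With a_k = k, b_n = sum_{k=0}^{n} C(n, k) k. Using k * C(n, k) = n * C(n-1, k-1) gives b_n = n * sum_{k>=1} C(n-1, k-1) = n * 2^(n-1).
For n = 93: 93 * 2^92 = 93 * 4951760157141521099596496896 = 460513694614161462262474211328.

460513694614161462262474211328


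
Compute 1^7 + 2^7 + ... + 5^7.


This power sum has a closed form given by Faulhaber's formula
sum_{k=1}^{m} k^p = (1 / (p + 1)) * sum_{j=0}^{p} C(p + 1, j) B_j m^(p + 1 - j),
but for small m direct computation is fastest:
1 + 128 + 2187 + 16384 + 78125 = 96825.

96825


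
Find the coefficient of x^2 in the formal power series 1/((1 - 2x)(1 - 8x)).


By partial fractions or Cauchy convolution:
The coefficient equals sum_{k=0}^{2} 2^k * 8^(2-k).
= 84

84


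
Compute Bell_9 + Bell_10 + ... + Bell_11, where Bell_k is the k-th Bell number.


Recall Bell_k counts set partitions of a k-set (with Bell_0 = 1 by convention).
Bell_9 through Bell_11: 21147, 115975, 678570
Sum = 21147 + 115975 + 678570 = 815692.

815692


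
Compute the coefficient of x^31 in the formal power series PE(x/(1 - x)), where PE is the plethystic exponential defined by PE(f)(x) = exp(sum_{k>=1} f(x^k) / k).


For f(x) = x/(1 - x) we have
sum_{k>=1} f(x^k) / k = sum_{k>=1} (1/k) * x^k / (1 - x^k) = sum_{k, m >= 1} x^(k m) / k,
which after exponentiating simplifies to
PE(x/(1 - x)) = prod_{k>=1} 1 / (1 - x^k).
This is the generating function for the partition function p(n), so the coefficient of x^31 is p(31).
Computing p(31) by dynamic programming over parts 1, 2, ..., 31: p(31) = 6842.

6842


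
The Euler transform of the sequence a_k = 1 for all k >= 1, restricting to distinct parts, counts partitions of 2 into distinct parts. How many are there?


Partitions of 2 into distinct parts can be computed via generating function.
Product (1+x)(1+x^2)(1+x^3)...
The coefficient of x^2 = 1

1


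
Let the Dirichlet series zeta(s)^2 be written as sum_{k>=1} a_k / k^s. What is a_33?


The Dirichlet convolution of the constant function 1 with itself gives (1 * 1)(k) = sum_{d | k} 1 = d(k), the number of positive divisors of k.
Since zeta(s) = sum_{k>=1} 1/k^s, we have zeta(s)^2 = sum_{k>=1} d(k)/k^s, so a_k = d(k).
For k = 33: the divisors are 1, 3, 11, 33.
Count = 4.

4


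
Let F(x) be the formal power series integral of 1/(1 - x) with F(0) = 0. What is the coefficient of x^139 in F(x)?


1/(1 - x) = sum_{k>=0} x^k. Integrating termwise and using F(0) = 0 gives
F(x) = sum_{k>=0} x^(k+1) / (k+1) = sum_{m>=1} x^m / m = -ln(1 - x).
So the coefficient of x^139 is 1/139 = 1/139.

1/139


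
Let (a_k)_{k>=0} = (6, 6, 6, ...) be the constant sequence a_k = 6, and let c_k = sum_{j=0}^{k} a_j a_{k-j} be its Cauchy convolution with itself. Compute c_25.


Since a_j = 6 for all j >= 0, the convolution sum becomes
c_k = sum_{j=0}^{k} 6 * 6 = 36 * (k + 1).
Equivalently, the generating function of (a_k) is 6/(1 - x) and its square is 36/(1 - x)^2 = sum_{k>=0} 36(k + 1) x^k.
For k = 25: 36 * 26 = 936.

936


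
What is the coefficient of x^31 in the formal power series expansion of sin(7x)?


The Maclaurin series is sin(t) = sum_{k>=0} (-1)^k t^(2k+1) / (2k+1)!, so substituting t = 7x, only odd powers of x are nonzero, with coefficient of x^(2k+1) equal to (-1)^k 7^(2k+1) / (2k+1)!.
Write 31 = 2*15 + 1, giving the coefficient (-1)^15 * 7^31 / 31! = -157775382034845806615042743/8222838654177922817725562880000000 = -65712362363534280139543/3424755790994553443450880000000.

-65712362363534280139543/3424755790994553443450880000000


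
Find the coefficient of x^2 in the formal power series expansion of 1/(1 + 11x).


Write 1/(1 + c x) = 1/(1 - (-c) x) and apply the geometric-series identity
1/(1 - y) = sum_{k>=0} y^k to get 1/(1 + c x) = sum_{k>=0} (-c)^k x^k.
So the coefficient of x^k is (-c)^k = (-1)^k * c^k.
Here c = 11 and k = 2:
(-11)^2 = 1 * 121 = 121

121


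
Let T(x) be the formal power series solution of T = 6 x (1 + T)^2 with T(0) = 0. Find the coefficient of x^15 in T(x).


Apply the Lagrange inversion formula: if T = 6 x * phi(T) with phi(t) = (1 + t)^2, then [x^n] T = 6^n * (1/n) [t^(n-1)] phi(t)^n = 6^n * (1/n) [t^(n-1)] (1 + t)^(2n) = 6^n * (1/n) C(2n, n-1).
Using the identity C(2n, n-1) = C(2n, n) * n / (n+1), the unscaled factor equals C(2n, n) / (n+1) = C_n, the n-th Catalan number.
For n = 15: C_15 = C(30, 15) / 16 = 155117520/16 = 9694845.
With the 6^15 = 470184984576 factor, the coefficient is 470184984576 * 9694845 = 4558370546791710720.

4558370546791710720


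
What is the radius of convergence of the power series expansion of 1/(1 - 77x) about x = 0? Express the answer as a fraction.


Expanding 1/(1 - 77x) = sum_{k>=0} 77^k x^k, the series converges when |77x| < 1, i.e., |x| < 1/77.
So the radius of convergence is 1/77 = 1/77.

1/77


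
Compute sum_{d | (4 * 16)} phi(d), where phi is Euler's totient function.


First, 4 * 16 = 64. One classical identity is sum_{d | n} phi(d) = n (each k in [1, n] has a unique gcd with n, and among the k's with gcd(k, n) = n/d there are phi(d) of them). So the sum equals 64. We also verify directly:
Divisors of 64: 1, 2, 4, 8, 16, 32, 64.
phi values: 1, 1, 2, 4, 8, 16, 32.
Sum = 64.

64


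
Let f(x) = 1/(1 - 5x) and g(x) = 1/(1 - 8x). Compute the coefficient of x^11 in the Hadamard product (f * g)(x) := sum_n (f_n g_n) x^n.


f has coefficients f_k = 5^k and g has coefficients g_k = 8^k, so the Hadamard product has coefficient (f*g)_k = 5^k * 8^k = 40^k.
For k = 11: 40^11 = 419430400000000000.

419430400000000000


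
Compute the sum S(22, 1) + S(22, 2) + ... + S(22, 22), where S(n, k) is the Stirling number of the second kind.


By definition, S(n, k) counts partitions of an n-set into exactly k nonempty blocks.
Computing row n = 22 for k = 1..22:
S(22, k): 1, 2097151, 5228079450, 727778623825, 19137821912055, 163305339345225, 602762379967440, 1142399079991620, 1241963303533920, 835143799377954, 366282500870286, 108823356051137, 22496861868481, 3295165281331, 345615943200, 26046574004, 1404142047, 53374629, 1389850, 23485, 231, 1
Sum = 4506715738447323. (This equals Bell_22 since the sum runs over all k.)

4506715738447323


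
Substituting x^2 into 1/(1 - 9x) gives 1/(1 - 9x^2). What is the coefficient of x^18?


The coefficient of x^(2m) in 1/(1 - 9x^2) is 9^m.
With n = 18 = 2*9, the coefficient is 9^9 = 387420489.

387420489


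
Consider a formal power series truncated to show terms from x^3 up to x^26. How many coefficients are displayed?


From x^3 to x^26 inclusive, the count is 26 - 3 + 1 = 24.

24


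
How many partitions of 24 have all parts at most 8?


Using the generating function (1-x)^(-1)(1-x^2)^(-1)...(1-x^8)^(-1),
the coefficient of x^24 counts these restricted partitions.
Result = 919

919


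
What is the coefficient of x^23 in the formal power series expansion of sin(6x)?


The Maclaurin series is sin(t) = sum_{k>=0} (-1)^k t^(2k+1) / (2k+1)!, so substituting t = 6x, only odd powers of x are nonzero, with coefficient of x^(2k+1) equal to (-1)^k 6^(2k+1) / (2k+1)!.
Write 23 = 2*11 + 1, giving the coefficient (-1)^11 * 6^23 / 23! = -789730223053602816/25852016738884976640000 = -76527504/2505147019375.

-76527504/2505147019375


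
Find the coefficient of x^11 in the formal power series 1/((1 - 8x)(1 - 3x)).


By partial fractions or Cauchy convolution:
The coefficient equals sum_{k=0}^{11} 8^k * 3^(11-k).
= 13743789059

13743789059


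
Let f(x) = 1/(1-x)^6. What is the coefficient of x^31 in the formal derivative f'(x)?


Differentiate: d/dx [ 1/(1-x)^r ] = r / (1-x)^(r+1).
Here r = 6, so f'(x) = 6 / (1-x)^7.
The expansion of 1/(1-x)^(r+1) has coefficient of x^n equal to C(n+r, r).
So the coefficient of x^31 in f'(x) is
6 * C(37, 6) = 6 * 2324784 = 13948704

13948704


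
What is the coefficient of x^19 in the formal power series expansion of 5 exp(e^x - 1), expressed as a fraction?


exp(e^x - 1) is the exponential generating function for the Bell numbers Bell_k: exp(e^x - 1) = sum_{k>=0} Bell_k x^k / k!.
So the coefficient of x^19 in 5 exp(e^x - 1) is 5 Bell_19 / 19!.
Computing: Bell_19 = 5832742205057 and 19! = 121645100408832000, giving
5 * 5832742205057/121645100408832000 = 5832742205057/24329020081766400.

5832742205057/24329020081766400


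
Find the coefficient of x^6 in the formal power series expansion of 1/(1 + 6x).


Write 1/(1 + c x) = 1/(1 - (-c) x) and apply the geometric-series identity
1/(1 - y) = sum_{k>=0} y^k to get 1/(1 + c x) = sum_{k>=0} (-c)^k x^k.
So the coefficient of x^k is (-c)^k = (-1)^k * c^k.
Here c = 6 and k = 6:
(-6)^6 = 1 * 46656 = 46656

46656


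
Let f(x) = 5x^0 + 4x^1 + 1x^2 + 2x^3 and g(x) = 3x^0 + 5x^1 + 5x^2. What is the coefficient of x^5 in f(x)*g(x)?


Cauchy product at x^5:
2*5
= 10

10


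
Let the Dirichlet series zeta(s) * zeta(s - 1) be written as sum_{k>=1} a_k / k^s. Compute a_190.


Convolution gives a_k = sum_{d | k} d * 1 = sum_{d | k} d = sigma(k), the sum of positive divisors of k.
For k = 190, the divisors are 1, 2, 5, 10, 19, 38, 95, 190, so
sigma(190) = 1 + 2 + 5 + 10 + 19 + 38 + 95 + 190 = 360.

360


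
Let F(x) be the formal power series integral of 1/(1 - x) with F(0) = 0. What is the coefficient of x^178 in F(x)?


1/(1 - x) = sum_{k>=0} x^k. Integrating termwise and using F(0) = 0 gives
F(x) = sum_{k>=0} x^(k+1) / (k+1) = sum_{m>=1} x^m / m = -ln(1 - x).
So the coefficient of x^178 is 1/178 = 1/178.

1/178


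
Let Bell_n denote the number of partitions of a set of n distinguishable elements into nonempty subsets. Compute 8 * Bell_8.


Bell_8 can be computed from the Bell triangle or from Dobinski's identity Bell_n = (1/e) * sum_{k>=0} k^n / k!.
Computing Bell_8 = 4140.
Then 8 * 4140 = 33120.

33120


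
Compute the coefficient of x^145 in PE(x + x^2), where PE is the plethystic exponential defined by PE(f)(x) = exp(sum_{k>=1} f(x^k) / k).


With f(x) = x + x^2, the exponent is sum_{k>=1} (x^k + x^(2k)) / k = -ln(1 - x) - ln(1 - x^2). Exponentiating:
PE(x + x^2) = 1 / ((1 - x)(1 - x^2)).
This is the generating function for partitions of n into parts of size 1 or 2. The number of 2's can be any j in 0..72, and the rest are 1's, so
[x^145] = floor(145/2) + 1 = 73.

73


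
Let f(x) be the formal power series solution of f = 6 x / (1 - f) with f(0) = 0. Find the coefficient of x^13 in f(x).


Apply Lagrange inversion: f = 6 x * phi(f) with phi(t) = 1/(1 - t), so
[x^n] f = 6^n * (1/n) [t^(n-1)] phi(t)^n = 6^n * (1/n) [t^(n-1)] (1 - t)^(-n) = 6^n * (1/n) C(2n - 2, n - 1) = 6^n * C_{n-1}.
For n = 13: C_12 = C(24, 12) / 13 = 2704156/13 = 208012.
With the 6^13 = 13060694016 factor, the coefficient is 13060694016 * 208012 = 2716781083656192.

2716781083656192


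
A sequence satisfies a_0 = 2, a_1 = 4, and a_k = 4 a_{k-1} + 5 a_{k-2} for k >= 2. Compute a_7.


The characteristic equation is t^2 - 4 t - 5 = 0, with roots r_1 = 5 and r_2 = -1 (so c_1 = r_1 + r_2, c_2 = -r_1 r_2 as required).
One can use the closed form a_n = A r_1^n + B r_2^n, but direct iteration is more reliable:
a_0 = 2, a_1 = 4, a_2 = 26, a_3 = 124, a_4 = 626, a_5 = 3124, a_6 = 15626, a_7 = 78124.
So a_7 = 78124.

78124


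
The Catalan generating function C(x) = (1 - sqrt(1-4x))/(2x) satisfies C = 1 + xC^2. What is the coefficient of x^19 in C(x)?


Substituting x -> x scales the n-th coefficient by 1, so [x^19] C(x) = C_19.
C_19 = C(2*19, 19)/(20) = 35345263800/20 = 1767263190.
= 1767263190.

1767263190


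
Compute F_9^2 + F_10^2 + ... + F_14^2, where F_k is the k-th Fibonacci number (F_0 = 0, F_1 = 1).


There is a standard identity sum_{k=0}^{N} F_k^2 = F_N * F_{N+1} (proved inductively from the telescoping relation F_k^2 = F_k F_{k+1} - F_{k-1} F_k). Then
sum_{k=9}^{14} F_k^2 = F_14 F_15 - F_8 F_9.
Computing: F_14 = 377, F_15 = 610, F_8 = 21, F_9 = 34.
Sum = 377 * 610 - 21 * 34 = 229256.

229256


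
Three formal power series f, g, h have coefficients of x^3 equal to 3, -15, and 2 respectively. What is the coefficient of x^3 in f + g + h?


Series addition is componentwise:
3 + -15 + 2
= -10

-10


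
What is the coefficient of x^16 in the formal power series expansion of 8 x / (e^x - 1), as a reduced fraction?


The exponential generating function for Bernoulli numbers is
x / (e^x - 1) = sum_{k>=0} B_k x^k / k!.
So the coefficient of x^16 in 8 x / (e^x - 1) is 8 B_16 / 16!.
Computing: B_16 = -3617/510, 16! = 20922789888000, giving
8 * -3617/510 / 20922789888000 = -3617/1333827855360000.

-3617/1333827855360000


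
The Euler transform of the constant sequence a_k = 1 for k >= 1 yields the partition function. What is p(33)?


The Euler transform converts the sequence a_k = 1 into the number of integer partitions.
Using the recurrence or dynamic programming:
p(33) = 10143

10143


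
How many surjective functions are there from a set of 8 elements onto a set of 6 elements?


By inclusion-exclusion on which target elements are missed, the number of surjections from an n-set onto a k-set is
surj(n, k) = sum_{j=0}^{k} (-1)^j C(k, j) (k - j)^n.
Equivalently surj(n, k) = k! * S(n, k), where S(n, k) is the Stirling number of the second kind.
For n = 8, k = 6:
S(8, 6) = 266, so
surj = 6! * 266 = 720 * 266 = 191520.

191520


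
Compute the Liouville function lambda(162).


The Liouville function is lambda(k) = (-1)^Omega(k), where Omega(k) counts the prime factors of k with multiplicity.
Factoring: 162 = 2 * 3 * 3 * 3 * 3, so Omega(162) = 5.
lambda(162) = (-1)^5 = -1.

-1


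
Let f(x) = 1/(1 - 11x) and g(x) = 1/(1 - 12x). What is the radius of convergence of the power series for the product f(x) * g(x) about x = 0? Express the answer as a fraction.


The radius of 1/(1 - 11x) is 1/11 (nearest singularity at x = 1/11), and the radius of 1/(1 - 12x) is 1/12.
The product f(x)*g(x) = 1/((1 - 11x)(1 - 12x)) has singularities at both 1/11 and 1/12, so its radius of convergence is the distance to the nearest one:
min(1/11, 1/12) = 1/12.

1/12


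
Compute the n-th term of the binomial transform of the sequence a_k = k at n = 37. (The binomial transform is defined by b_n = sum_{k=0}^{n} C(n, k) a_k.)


With a_k = k, b_n = sum_{k=0}^{n} C(n, k) k. Using k * C(n, k) = n * C(n-1, k-1) gives b_n = n * sum_{k>=1} C(n-1, k-1) = n * 2^(n-1).
For n = 37: 37 * 2^36 = 37 * 68719476736 = 2542620639232.

2542620639232


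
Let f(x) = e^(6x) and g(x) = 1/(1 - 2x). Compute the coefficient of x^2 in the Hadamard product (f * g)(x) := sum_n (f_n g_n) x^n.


Expanding: f_k = 6^k/k! (from e^(6x)) and g_k = 2^k (from 1/(1 - 2x)). So the Hadamard coefficient (f * g)_k = 6^k 2^k / k! = (12)^k / k!.
For k = 2: 12^2/2! = 144/2 = 72.

72


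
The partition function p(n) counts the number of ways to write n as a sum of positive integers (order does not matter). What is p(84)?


Using the generating function prod_{k>=1} 1/(1-x^k), we compute p(84).
By dynamic programming over parts 1 through 84:
p(84) = 26543660

26543660


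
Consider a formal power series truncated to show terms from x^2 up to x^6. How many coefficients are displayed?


From x^2 to x^6 inclusive, the count is 6 - 2 + 1 = 5.

5


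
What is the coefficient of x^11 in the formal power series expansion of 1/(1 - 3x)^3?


The general identity 1/(1 - c x)^r = sum_{k>=0} c^k C(k + r - 1, r - 1) x^k follows by substituting y = c x into 1/(1 - y)^r = sum_{k>=0} C(k + r - 1, r - 1) y^k.
For c = 3, r = 3, k = 11:
3^11 * C(13, 2) = 177147 * 78 = 13817466.

13817466


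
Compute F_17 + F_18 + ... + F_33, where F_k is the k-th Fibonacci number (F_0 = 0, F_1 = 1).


Use the identity sum_{k=0}^{N} F_k = F_{N+2} - 1 (which follows from F_{k+2} - F_{k+1} = F_k). Then
sum_{k=17}^{33} F_k = (F_{35} - 1) - (F_{18} - 1) = F_{35} - F_{18}.
Computing: F_{35} = 9227465, F_{18} = 2584, so
Sum = 9227465 - 2584 = 9224881.

9224881


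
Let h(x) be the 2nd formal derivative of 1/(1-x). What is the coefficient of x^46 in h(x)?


Differentiating 2 times: d^2/dx^2 [1/(1-x)] = 2!/(1-x)^3.
The expansion 1/(1-x)^3 = sum_{k>=0} C(k+2, 2) x^k, so the coefficient of x^n in 2!/(1-x)^3 is 2! * C(n+2, 2).
For n = 46: 2 * C(48, 2) = 2 * 1128 = 2256

2256


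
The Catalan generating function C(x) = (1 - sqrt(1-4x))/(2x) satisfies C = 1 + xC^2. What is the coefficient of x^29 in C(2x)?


Substituting x -> 2x scales the n-th coefficient by 2^n, so [x^29] C(2x) = 2^29 * C_29.
C_29 = C(2*29, 29)/(30) = 30067266499541040/30 = 1002242216651368.
So 2^29 * 1002242216651368 = 536870912 * 1002242216651368 = 538074692898521524207616.

538074692898521524207616


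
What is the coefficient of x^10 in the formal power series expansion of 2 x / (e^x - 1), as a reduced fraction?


The exponential generating function for Bernoulli numbers is
x / (e^x - 1) = sum_{k>=0} B_k x^k / k!.
So the coefficient of x^10 in 2 x / (e^x - 1) is 2 B_10 / 10!.
Computing: B_10 = 5/66, 10! = 3628800, giving
2 * 5/66 / 3628800 = 1/23950080.

1/23950080


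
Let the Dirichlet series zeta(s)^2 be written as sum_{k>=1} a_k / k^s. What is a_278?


The Dirichlet convolution of the constant function 1 with itself gives (1 * 1)(k) = sum_{d | k} 1 = d(k), the number of positive divisors of k.
Since zeta(s) = sum_{k>=1} 1/k^s, we have zeta(s)^2 = sum_{k>=1} d(k)/k^s, so a_k = d(k).
For k = 278: the divisors are 1, 2, 139, 278.
Count = 4.

4


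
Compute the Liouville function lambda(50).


The Liouville function is lambda(k) = (-1)^Omega(k), where Omega(k) counts the prime factors of k with multiplicity.
Factoring: 50 = 2 * 5 * 5, so Omega(50) = 3.
lambda(50) = (-1)^3 = -1.

-1


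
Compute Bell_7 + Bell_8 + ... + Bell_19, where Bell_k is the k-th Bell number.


Recall Bell_k counts set partitions of a k-set (with Bell_0 = 1 by convention).
Bell_7 through Bell_19: 877, 4140, 21147, 115975, 678570, 4213597, 27644437, 190899322, 1382958545, 10480142147, 82864869804, 682076806159, 5832742205057
Sum = 877 + 4140 + 21147 + 115975 + 678570 + 4213597 + 27644437 + 190899322 + 1382958545 + 10480142147 + 82864869804 + 682076806159 + 5832742205057 = 6609770559777.

6609770559777


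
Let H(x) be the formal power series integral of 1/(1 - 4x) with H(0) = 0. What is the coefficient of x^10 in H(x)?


1/(1 - 4x) = sum_{k>=0} 4^k x^k. Integrating termwise with H(0) = 0:
H(x) = sum_{k>=0} 4^k x^(k+1) / (k+1) = sum_{m>=1} 4^(m-1) x^m / m.
For m = 10: 4^9/10 = 262144/10 = 131072/5.

131072/5


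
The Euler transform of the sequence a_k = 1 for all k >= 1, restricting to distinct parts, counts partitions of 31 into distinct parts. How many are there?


Partitions of 31 into distinct parts can be computed via generating function.
Product (1+x)(1+x^2)(1+x^3)...
The coefficient of x^31 = 340

340


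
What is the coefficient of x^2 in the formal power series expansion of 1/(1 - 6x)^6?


The general identity 1/(1 - c x)^r = sum_{k>=0} c^k C(k + r - 1, r - 1) x^k follows by substituting y = c x into 1/(1 - y)^r = sum_{k>=0} C(k + r - 1, r - 1) y^k.
For c = 6, r = 6, k = 2:
6^2 * C(7, 5) = 36 * 21 = 756.

756


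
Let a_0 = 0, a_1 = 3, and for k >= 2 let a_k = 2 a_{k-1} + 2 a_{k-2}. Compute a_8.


Iterating the recurrence forward:
a_0 = 0
a_1 = 3
a_2 = 2*3 + 2*0 = 6
a_3 = 2*6 + 2*3 = 18
a_4 = 2*18 + 2*6 = 48
a_5 = 2*48 + 2*18 = 132
a_6 = 2*132 + 2*48 = 360
a_7 = 2*360 + 2*132 = 984
a_8 = 2*984 + 2*360 = 2688
So a_8 = 2688.

2688


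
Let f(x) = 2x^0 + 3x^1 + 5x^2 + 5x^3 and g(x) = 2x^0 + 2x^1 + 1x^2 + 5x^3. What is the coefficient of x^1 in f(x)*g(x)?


Cauchy product at x^1:
2*2 + 3*2
= 10

10


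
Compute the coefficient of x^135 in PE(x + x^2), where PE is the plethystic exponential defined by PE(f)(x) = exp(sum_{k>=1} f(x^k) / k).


With f(x) = x + x^2, the exponent is sum_{k>=1} (x^k + x^(2k)) / k = -ln(1 - x) - ln(1 - x^2). Exponentiating:
PE(x + x^2) = 1 / ((1 - x)(1 - x^2)).
This is the generating function for partitions of n into parts of size 1 or 2. The number of 2's can be any j in 0..67, and the rest are 1's, so
[x^135] = floor(135/2) + 1 = 68.

68


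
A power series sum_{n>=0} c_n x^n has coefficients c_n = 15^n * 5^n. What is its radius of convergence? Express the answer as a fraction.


By the root test (Cauchy-Hadamard), the radius is R = 1 / limsup_n |c_n|^(1/n).
Here |c_n|^(1/n) = (15^n * 5^n)^(1/n) = 15 * 5 = 75 for all n.
So R = 1/75 = 1/75.

1/75


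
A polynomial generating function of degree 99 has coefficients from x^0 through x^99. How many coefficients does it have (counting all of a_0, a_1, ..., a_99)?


A polynomial of degree 99 takes the form a_0 + a_1 x + ... + a_99 x^99.
The number of coefficients is 99 + 1 = 100.

100


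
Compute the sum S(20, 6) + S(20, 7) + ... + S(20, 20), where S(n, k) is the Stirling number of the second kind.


By definition, S(n, k) counts partitions of an n-set into exactly k nonempty blocks.
Computing row n = 20 for k = 6..20:
S(20, k): 4306078895384, 11143554045652, 15170932662679, 12011282644725, 5917584964655, 1900842429486, 411016633391, 61068660380, 6302524580, 452329200, 22350954, 741285, 15675, 190, 1
Sum = 50929138898237.

50929138898237


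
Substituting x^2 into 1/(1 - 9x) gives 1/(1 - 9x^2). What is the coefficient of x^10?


The coefficient of x^(2m) in 1/(1 - 9x^2) is 9^m.
With n = 10 = 2*5, the coefficient is 9^5 = 59049.

59049


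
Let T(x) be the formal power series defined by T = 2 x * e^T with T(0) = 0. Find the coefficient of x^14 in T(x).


Apply the Lagrange inversion formula: if T = 2 x * phi(T) with phi(t) = e^t, then
[x^n] T = 2^n * (1/n) [t^(n-1)] phi(t)^n = 2^n * (1/n) [t^(n-1)] e^(n t) = 2^n * (1/n) * n^(n-1) / (n-1)! = 2^n * n^(n-1) / n!.
When c = 1 this is the Cayley count of rooted labeled trees on n vertices, divided by n!.
For n = 14: 2^14 * 14^13 / 14! = 16384 * 793714773254144/87178291200 = 129586085429248/868725.

129586085429248/868725
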